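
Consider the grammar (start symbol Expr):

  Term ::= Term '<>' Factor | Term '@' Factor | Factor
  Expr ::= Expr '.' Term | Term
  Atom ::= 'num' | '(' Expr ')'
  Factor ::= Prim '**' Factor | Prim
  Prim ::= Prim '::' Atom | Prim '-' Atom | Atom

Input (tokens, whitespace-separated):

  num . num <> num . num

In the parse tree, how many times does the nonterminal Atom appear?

[Expr [Expr [Expr [Term [Factor [Prim [Atom num]]]]] . [Term [Term [Factor [Prim [Atom num]]]] <> [Factor [Prim [Atom num]]]]] . [Term [Factor [Prim [Atom num]]]]]

4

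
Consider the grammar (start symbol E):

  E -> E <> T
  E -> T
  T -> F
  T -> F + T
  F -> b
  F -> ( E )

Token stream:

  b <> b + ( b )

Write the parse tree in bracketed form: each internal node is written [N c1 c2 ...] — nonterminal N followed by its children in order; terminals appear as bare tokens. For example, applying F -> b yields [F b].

E
E <> T
T <> T
F <> T
b <> T
b <> F + T
b <> b + T
b <> b + F
b <> b + ( E )
b <> b + ( T )
b <> b + ( F )
b <> b + ( b )

[E [E [T [F b]]] <> [T [F b] + [T [F ( [E [T [F b]]] )]]]]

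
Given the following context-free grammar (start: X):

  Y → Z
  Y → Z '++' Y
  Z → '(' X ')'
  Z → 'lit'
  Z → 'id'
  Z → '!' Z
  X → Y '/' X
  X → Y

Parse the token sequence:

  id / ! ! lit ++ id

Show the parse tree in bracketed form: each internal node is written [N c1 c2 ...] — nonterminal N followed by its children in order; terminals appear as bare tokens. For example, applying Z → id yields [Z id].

[X [Y [Z id]] / [X [Y [Z ! [Z ! [Z lit]]] ++ [Y [Z id]]]]]

X
Y / X
Z / X
id / X
id / Y
id / Z ++ Y
id / ! Z ++ Y
id / ! ! Z ++ Y
id / ! ! lit ++ Y
id / ! ! lit ++ Z
id / ! ! lit ++ id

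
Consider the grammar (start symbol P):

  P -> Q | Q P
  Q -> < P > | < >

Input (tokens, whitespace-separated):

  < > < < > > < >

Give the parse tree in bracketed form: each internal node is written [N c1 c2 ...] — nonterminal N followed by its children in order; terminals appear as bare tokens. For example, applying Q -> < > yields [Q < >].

P
Q P
< > P
< > Q P
< > < P > P
< > < Q > P
< > < < > > P
< > < < > > Q
< > < < > > < >

[P [Q < >] [P [Q < [P [Q < >]] >] [P [Q < >]]]]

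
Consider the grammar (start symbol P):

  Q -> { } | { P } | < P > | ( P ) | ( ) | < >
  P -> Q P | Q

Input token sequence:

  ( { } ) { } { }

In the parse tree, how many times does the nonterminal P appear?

[P [Q ( [P [Q { }]] )] [P [Q { }] [P [Q { }]]]]

4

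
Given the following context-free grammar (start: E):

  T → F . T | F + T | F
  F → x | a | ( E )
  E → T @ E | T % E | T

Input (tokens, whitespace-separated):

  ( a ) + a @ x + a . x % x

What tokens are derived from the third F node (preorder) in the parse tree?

[E [T [F ( [E [T [F a]]] )] + [T [F a]]] @ [E [T [F x] + [T [F a] . [T [F x]]]] % [E [T [F x]]]]]

a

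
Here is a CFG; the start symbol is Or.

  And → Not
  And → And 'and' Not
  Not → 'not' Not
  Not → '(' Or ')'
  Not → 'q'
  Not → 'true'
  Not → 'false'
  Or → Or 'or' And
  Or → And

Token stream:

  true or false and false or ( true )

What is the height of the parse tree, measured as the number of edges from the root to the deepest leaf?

6

[Or [Or [Or [And [Not true]]] or [And [And [Not false]] and [Not false]]] or [And [Not ( [Or [And [Not true]]] )]]]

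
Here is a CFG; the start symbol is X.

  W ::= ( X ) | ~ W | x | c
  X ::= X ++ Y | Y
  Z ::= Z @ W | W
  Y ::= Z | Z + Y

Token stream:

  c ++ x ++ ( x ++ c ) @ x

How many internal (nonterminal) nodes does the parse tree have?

[X [X [X [Y [Z [W c]]]] ++ [Y [Z [W x]]]] ++ [Y [Z [Z [W ( [X [X [Y [Z [W x]]]] ++ [Y [Z [W c]]]] )]] @ [W x]]]]

22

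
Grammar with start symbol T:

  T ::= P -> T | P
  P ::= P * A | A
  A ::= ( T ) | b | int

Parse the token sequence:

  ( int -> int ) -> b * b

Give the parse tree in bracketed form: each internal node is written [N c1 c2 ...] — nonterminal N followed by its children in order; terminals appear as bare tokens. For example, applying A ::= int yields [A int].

[T [P [A ( [T [P [A int]] -> [T [P [A int]]]] )]] -> [T [P [P [A b]] * [A b]]]]

T
P -> T
A -> T
( T ) -> T
( P -> T ) -> T
( A -> T ) -> T
( int -> T ) -> T
( int -> P ) -> T
( int -> A ) -> T
( int -> int ) -> T
( int -> int ) -> P
( int -> int ) -> P * A
( int -> int ) -> A * A
( int -> int ) -> b * A
( int -> int ) -> b * b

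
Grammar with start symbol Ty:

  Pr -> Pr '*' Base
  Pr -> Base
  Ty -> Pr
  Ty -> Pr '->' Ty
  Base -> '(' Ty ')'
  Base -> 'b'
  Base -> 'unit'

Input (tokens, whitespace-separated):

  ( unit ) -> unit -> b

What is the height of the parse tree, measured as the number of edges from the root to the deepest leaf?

[Ty [Pr [Base ( [Ty [Pr [Base unit]]] )]] -> [Ty [Pr [Base unit]] -> [Ty [Pr [Base b]]]]]

6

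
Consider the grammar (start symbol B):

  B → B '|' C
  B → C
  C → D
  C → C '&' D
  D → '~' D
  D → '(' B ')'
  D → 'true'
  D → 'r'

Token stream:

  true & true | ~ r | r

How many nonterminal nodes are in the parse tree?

[B [B [B [C [C [D true]] & [D true]]] | [C [D ~ [D r]]]] | [C [D r]]]

12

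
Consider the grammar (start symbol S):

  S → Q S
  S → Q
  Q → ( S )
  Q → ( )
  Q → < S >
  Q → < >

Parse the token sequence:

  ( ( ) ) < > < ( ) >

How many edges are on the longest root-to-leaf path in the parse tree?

6

[S [Q ( [S [Q ( )]] )] [S [Q < >] [S [Q < [S [Q ( )]] >]]]]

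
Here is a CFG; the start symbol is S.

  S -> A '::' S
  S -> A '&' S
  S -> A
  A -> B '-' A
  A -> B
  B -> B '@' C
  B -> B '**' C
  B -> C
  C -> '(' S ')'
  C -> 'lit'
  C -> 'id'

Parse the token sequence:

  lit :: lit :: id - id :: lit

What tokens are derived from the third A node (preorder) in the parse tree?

[S [A [B [C lit]]] :: [S [A [B [C lit]]] :: [S [A [B [C id]] - [A [B [C id]]]] :: [S [A [B [C lit]]]]]]]

id - id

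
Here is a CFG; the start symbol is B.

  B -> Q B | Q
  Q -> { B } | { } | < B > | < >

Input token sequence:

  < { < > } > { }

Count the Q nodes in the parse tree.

[B [Q < [B [Q { [B [Q < >]] }]] >] [B [Q { }]]]

4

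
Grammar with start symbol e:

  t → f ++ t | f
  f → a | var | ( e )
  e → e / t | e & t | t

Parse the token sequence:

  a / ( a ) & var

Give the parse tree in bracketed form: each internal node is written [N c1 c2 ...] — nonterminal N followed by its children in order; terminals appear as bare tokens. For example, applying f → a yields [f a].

[e [e [e [t [f a]]] / [t [f ( [e [t [f a]]] )]]] & [t [f var]]]

e
e & t
e / t & t
t / t & t
f / t & t
a / t & t
a / f & t
a / ( e ) & t
a / ( t ) & t
a / ( f ) & t
a / ( a ) & t
a / ( a ) & f
a / ( a ) & var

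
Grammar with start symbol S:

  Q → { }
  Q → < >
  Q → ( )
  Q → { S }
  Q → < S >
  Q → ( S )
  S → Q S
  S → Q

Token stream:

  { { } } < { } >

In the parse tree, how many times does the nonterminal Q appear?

4

[S [Q { [S [Q { }]] }] [S [Q < [S [Q { }]] >]]]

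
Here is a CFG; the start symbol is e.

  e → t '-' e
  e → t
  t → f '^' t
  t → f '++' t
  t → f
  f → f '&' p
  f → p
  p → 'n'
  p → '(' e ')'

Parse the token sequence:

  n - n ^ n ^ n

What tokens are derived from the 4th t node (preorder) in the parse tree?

n

[e [t [f [p n]]] - [e [t [f [p n]] ^ [t [f [p n]] ^ [t [f [p n]]]]]]]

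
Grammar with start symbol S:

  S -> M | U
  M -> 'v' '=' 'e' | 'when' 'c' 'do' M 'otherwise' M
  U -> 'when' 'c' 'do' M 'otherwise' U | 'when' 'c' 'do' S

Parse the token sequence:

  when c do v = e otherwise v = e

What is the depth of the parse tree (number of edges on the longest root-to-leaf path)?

[S [M when c do [M v = e] otherwise [M v = e]]]

3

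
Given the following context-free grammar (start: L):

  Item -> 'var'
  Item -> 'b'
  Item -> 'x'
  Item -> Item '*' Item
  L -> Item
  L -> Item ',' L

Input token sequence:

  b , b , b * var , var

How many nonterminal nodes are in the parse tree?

[L [Item b] , [L [Item b] , [L [Item [Item b] * [Item var]] , [L [Item var]]]]]

10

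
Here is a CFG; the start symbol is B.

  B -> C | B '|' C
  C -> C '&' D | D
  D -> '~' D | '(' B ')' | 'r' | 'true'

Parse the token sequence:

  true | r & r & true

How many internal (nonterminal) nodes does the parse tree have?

10

[B [B [C [D true]]] | [C [C [C [D r]] & [D r]] & [D true]]]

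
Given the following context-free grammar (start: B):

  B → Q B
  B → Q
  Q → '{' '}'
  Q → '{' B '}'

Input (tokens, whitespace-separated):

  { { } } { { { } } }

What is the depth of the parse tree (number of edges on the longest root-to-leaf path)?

[B [Q { [B [Q { }]] }] [B [Q { [B [Q { [B [Q { }]] }]] }]]]

7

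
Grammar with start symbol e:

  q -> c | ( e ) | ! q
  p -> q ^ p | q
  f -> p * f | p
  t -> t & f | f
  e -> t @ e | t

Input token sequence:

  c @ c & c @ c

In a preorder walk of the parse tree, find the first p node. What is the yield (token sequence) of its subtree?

c

[e [t [f [p [q c]]]] @ [e [t [t [f [p [q c]]]] & [f [p [q c]]]] @ [e [t [f [p [q c]]]]]]]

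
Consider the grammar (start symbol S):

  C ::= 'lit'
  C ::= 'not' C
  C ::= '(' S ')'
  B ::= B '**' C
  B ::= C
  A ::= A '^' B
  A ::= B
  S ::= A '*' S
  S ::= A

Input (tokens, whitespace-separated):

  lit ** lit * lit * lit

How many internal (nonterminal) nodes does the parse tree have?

[S [A [B [B [C lit]] ** [C lit]]] * [S [A [B [C lit]]] * [S [A [B [C lit]]]]]]

14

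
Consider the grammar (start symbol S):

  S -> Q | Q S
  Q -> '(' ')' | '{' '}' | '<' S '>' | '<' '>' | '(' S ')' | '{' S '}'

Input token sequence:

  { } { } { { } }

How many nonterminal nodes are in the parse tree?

[S [Q { }] [S [Q { }] [S [Q { [S [Q { }]] }]]]]

8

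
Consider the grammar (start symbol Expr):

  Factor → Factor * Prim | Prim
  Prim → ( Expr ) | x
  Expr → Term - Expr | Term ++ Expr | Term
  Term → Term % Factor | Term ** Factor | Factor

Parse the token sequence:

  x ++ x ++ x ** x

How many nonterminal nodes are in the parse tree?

[Expr [Term [Factor [Prim x]]] ++ [Expr [Term [Factor [Prim x]]] ++ [Expr [Term [Term [Factor [Prim x]]] ** [Factor [Prim x]]]]]]

15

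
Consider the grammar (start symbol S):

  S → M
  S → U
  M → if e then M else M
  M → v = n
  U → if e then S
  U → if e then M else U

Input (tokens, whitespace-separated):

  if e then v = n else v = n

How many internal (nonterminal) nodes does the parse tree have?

4

[S [M if e then [M v = n] else [M v = n]]]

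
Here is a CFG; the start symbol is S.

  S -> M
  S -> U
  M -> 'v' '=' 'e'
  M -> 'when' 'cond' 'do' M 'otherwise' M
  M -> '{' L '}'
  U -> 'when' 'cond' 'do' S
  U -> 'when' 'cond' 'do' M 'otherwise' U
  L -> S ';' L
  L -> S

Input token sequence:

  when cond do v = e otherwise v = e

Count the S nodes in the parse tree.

[S [M when cond do [M v = e] otherwise [M v = e]]]

1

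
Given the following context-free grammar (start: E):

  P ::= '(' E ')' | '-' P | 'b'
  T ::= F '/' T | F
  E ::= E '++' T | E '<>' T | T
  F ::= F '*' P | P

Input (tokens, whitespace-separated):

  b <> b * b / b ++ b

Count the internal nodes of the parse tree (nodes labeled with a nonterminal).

17

[E [E [E [T [F [P b]]]] <> [T [F [F [P b]] * [P b]] / [T [F [P b]]]]] ++ [T [F [P b]]]]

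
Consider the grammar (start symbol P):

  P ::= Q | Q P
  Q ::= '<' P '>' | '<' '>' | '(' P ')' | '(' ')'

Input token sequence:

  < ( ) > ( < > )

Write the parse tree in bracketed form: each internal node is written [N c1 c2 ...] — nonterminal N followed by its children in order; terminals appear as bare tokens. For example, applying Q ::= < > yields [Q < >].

P
Q P
< P > P
< Q > P
< ( ) > P
< ( ) > Q
< ( ) > ( P )
< ( ) > ( Q )
< ( ) > ( < > )

[P [Q < [P [Q ( )]] >] [P [Q ( [P [Q < >]] )]]]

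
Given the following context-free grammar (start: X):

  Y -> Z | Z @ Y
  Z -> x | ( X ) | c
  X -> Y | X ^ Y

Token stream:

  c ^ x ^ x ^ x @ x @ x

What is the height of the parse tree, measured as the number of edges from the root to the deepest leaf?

6

[X [X [X [X [Y [Z c]]] ^ [Y [Z x]]] ^ [Y [Z x]]] ^ [Y [Z x] @ [Y [Z x] @ [Y [Z x]]]]]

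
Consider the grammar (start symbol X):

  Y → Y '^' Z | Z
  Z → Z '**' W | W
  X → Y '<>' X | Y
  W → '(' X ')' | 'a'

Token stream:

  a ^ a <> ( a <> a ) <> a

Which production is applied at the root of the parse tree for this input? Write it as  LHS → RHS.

X → Y '<>' X

[X [Y [Y [Z [W a]]] ^ [Z [W a]]] <> [X [Y [Z [W ( [X [Y [Z [W a]]] <> [X [Y [Z [W a]]]]] )]]] <> [X [Y [Z [W a]]]]]]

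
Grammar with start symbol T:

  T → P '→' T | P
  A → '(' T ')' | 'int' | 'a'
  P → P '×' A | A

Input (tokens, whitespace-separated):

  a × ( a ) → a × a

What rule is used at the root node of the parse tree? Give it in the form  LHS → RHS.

[T [P [P [A a]] × [A ( [T [P [A a]]] )]] → [T [P [P [A a]] × [A a]]]]

T → P '→' T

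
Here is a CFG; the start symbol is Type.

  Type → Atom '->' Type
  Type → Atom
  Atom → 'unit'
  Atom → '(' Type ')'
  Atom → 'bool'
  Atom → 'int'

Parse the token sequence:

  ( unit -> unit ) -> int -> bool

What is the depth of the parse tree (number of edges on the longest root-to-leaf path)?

[Type [Atom ( [Type [Atom unit] -> [Type [Atom unit]]] )] -> [Type [Atom int] -> [Type [Atom bool]]]]

5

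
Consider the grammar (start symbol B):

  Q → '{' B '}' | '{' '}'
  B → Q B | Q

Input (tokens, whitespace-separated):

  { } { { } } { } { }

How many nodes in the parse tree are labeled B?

5

[B [Q { }] [B [Q { [B [Q { }]] }] [B [Q { }] [B [Q { }]]]]]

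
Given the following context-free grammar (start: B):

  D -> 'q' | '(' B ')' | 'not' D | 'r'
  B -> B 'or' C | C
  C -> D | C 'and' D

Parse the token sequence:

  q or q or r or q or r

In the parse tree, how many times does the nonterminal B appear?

5

[B [B [B [B [B [C [D q]]] or [C [D q]]] or [C [D r]]] or [C [D q]]] or [C [D r]]]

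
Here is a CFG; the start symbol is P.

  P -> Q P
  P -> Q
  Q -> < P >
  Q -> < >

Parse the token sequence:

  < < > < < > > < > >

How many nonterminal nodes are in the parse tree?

[P [Q < [P [Q < >] [P [Q < [P [Q < >]] >] [P [Q < >]]]] >]]

10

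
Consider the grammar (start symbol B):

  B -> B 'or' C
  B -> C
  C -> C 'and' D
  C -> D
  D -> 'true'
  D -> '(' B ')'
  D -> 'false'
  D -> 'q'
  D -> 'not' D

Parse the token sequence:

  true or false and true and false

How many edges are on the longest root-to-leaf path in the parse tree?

[B [B [C [D true]]] or [C [C [C [D false]] and [D true]] and [D false]]]

5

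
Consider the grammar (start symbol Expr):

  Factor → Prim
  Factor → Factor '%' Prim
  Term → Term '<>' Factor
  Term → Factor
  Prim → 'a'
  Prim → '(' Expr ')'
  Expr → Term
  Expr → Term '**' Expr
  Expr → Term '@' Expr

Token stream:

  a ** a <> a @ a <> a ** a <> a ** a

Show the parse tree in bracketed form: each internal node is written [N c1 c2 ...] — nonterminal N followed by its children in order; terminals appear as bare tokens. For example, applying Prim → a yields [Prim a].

[Expr [Term [Factor [Prim a]]] ** [Expr [Term [Term [Factor [Prim a]]] <> [Factor [Prim a]]] @ [Expr [Term [Term [Factor [Prim a]]] <> [Factor [Prim a]]] ** [Expr [Term [Term [Factor [Prim a]]] <> [Factor [Prim a]]] ** [Expr [Term [Factor [Prim a]]]]]]]]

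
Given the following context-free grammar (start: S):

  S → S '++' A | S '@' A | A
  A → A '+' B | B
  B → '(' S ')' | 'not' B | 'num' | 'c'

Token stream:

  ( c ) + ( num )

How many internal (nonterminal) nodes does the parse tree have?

[S [A [A [B ( [S [A [B c]]] )]] + [B ( [S [A [B num]]] )]]]

11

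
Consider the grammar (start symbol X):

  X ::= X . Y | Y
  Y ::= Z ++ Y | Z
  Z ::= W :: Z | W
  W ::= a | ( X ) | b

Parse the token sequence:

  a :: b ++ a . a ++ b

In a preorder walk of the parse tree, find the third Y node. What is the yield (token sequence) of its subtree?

a ++ b

[X [X [Y [Z [W a] :: [Z [W b]]] ++ [Y [Z [W a]]]]] . [Y [Z [W a]] ++ [Y [Z [W b]]]]]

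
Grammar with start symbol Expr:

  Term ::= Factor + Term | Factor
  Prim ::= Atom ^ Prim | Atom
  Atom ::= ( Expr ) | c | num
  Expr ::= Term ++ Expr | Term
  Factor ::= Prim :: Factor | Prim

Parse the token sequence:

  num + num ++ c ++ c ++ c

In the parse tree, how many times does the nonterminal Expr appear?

4

[Expr [Term [Factor [Prim [Atom num]]] + [Term [Factor [Prim [Atom num]]]]] ++ [Expr [Term [Factor [Prim [Atom c]]]] ++ [Expr [Term [Factor [Prim [Atom c]]]] ++ [Expr [Term [Factor [Prim [Atom c]]]]]]]]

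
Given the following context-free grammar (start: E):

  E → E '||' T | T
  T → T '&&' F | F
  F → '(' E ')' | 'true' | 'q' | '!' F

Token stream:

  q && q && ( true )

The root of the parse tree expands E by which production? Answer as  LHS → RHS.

[E [T [T [T [F q]] && [F q]] && [F ( [E [T [F true]]] )]]]

E → T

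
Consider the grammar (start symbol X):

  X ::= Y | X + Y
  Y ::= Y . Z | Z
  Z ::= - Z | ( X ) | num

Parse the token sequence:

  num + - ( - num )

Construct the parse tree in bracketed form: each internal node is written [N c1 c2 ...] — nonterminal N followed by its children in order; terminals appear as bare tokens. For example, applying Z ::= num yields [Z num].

X
X + Y
Y + Y
Z + Y
num + Y
num + Z
num + - Z
num + - ( X )
num + - ( Y )
num + - ( Z )
num + - ( - Z )
num + - ( - num )

[X [X [Y [Z num]]] + [Y [Z - [Z ( [X [Y [Z - [Z num]]]] )]]]]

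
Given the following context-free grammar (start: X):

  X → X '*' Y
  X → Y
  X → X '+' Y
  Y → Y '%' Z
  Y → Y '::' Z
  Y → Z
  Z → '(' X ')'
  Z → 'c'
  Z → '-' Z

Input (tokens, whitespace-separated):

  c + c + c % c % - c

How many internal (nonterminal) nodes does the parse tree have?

14

[X [X [X [Y [Z c]]] + [Y [Z c]]] + [Y [Y [Y [Z c]] % [Z c]] % [Z - [Z c]]]]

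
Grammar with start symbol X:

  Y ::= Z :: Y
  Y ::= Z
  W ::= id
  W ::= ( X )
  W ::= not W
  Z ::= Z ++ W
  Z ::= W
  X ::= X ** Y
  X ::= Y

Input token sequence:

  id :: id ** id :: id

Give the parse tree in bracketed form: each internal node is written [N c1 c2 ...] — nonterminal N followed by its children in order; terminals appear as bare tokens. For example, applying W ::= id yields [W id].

X
X ** Y
Y ** Y
Z :: Y ** Y
W :: Y ** Y
id :: Y ** Y
id :: Z ** Y
id :: W ** Y
id :: id ** Y
id :: id ** Z :: Y
id :: id ** W :: Y
id :: id ** id :: Y
id :: id ** id :: Z
id :: id ** id :: W
id :: id ** id :: id

[X [X [Y [Z [W id]] :: [Y [Z [W id]]]]] ** [Y [Z [W id]] :: [Y [Z [W id]]]]]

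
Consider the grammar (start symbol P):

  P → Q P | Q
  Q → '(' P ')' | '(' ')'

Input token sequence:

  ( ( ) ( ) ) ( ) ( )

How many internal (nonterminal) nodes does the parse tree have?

[P [Q ( [P [Q ( )] [P [Q ( )]]] )] [P [Q ( )] [P [Q ( )]]]]

10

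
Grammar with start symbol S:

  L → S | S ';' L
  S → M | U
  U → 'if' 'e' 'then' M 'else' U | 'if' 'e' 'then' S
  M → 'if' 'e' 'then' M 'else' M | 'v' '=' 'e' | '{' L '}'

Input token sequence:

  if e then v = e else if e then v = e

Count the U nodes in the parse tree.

2

[S [U if e then [M v = e] else [U if e then [S [M v = e]]]]]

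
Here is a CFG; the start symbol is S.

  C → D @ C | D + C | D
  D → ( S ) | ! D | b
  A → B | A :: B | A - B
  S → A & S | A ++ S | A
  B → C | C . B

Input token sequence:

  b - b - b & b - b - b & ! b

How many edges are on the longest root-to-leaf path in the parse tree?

[S [A [A [A [B [C [D b]]]] - [B [C [D b]]]] - [B [C [D b]]]] & [S [A [A [A [B [C [D b]]]] - [B [C [D b]]]] - [B [C [D b]]]] & [S [A [B [C [D ! [D b]]]]]]]]

8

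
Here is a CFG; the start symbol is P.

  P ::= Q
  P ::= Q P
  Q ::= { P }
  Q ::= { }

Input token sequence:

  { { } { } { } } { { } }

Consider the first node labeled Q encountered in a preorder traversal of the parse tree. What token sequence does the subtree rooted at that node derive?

[P [Q { [P [Q { }] [P [Q { }] [P [Q { }]]]] }] [P [Q { [P [Q { }]] }]]]

{ { } { } { } }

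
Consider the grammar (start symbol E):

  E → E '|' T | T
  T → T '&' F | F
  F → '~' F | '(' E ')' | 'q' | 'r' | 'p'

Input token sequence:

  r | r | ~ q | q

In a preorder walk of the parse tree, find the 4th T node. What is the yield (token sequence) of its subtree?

[E [E [E [E [T [F r]]] | [T [F r]]] | [T [F ~ [F q]]]] | [T [F q]]]

q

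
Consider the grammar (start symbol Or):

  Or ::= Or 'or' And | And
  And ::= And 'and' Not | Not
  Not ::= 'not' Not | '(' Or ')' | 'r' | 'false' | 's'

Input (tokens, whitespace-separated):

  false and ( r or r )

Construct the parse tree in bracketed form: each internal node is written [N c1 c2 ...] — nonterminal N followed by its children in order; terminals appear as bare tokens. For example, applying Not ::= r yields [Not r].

[Or [And [And [Not false]] and [Not ( [Or [Or [And [Not r]]] or [And [Not r]]] )]]]

Or
And
And and Not
Not and Not
false and Not
false and ( Or )
false and ( Or or And )
false and ( And or And )
false and ( Not or And )
false and ( r or And )
false and ( r or Not )
false and ( r or r )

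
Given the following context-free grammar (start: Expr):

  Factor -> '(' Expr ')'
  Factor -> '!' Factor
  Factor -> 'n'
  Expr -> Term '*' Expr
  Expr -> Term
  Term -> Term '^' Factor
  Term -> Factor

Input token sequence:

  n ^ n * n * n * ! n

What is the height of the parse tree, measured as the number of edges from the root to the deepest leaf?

[Expr [Term [Term [Factor n]] ^ [Factor n]] * [Expr [Term [Factor n]] * [Expr [Term [Factor n]] * [Expr [Term [Factor ! [Factor n]]]]]]]

7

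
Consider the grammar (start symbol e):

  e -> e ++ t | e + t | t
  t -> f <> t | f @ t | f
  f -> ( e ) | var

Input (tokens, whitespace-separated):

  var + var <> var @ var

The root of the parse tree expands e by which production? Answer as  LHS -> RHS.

e -> e + t

[e [e [t [f var]]] + [t [f var] <> [t [f var] @ [t [f var]]]]]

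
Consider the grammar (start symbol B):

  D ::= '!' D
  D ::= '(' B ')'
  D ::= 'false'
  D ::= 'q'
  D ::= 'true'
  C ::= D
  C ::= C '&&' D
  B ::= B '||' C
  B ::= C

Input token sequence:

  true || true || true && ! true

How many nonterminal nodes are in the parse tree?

12

[B [B [B [C [D true]]] || [C [D true]]] || [C [C [D true]] && [D ! [D true]]]]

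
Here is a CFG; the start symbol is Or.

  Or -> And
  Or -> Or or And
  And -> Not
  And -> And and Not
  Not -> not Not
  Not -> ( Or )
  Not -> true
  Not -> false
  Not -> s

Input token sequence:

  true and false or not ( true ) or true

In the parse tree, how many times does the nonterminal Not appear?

6

[Or [Or [Or [And [And [Not true]] and [Not false]]] or [And [Not not [Not ( [Or [And [Not true]]] )]]]] or [And [Not true]]]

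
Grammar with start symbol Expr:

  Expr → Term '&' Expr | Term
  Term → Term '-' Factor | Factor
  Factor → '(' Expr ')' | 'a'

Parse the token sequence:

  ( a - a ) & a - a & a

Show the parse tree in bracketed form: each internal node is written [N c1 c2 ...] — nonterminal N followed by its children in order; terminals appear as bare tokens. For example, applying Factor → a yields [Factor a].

Expr
Term & Expr
Factor & Expr
( Expr ) & Expr
( Term ) & Expr
( Term - Factor ) & Expr
( Factor - Factor ) & Expr
( a - Factor ) & Expr
( a - a ) & Expr
( a - a ) & Term & Expr
( a - a ) & Term - Factor & Expr
( a - a ) & Factor - Factor & Expr
( a - a ) & a - Factor & Expr
( a - a ) & a - a & Expr
( a - a ) & a - a & Term
( a - a ) & a - a & Factor
( a - a ) & a - a & a

[Expr [Term [Factor ( [Expr [Term [Term [Factor a]] - [Factor a]]] )]] & [Expr [Term [Term [Factor a]] - [Factor a]] & [Expr [Term [Factor a]]]]]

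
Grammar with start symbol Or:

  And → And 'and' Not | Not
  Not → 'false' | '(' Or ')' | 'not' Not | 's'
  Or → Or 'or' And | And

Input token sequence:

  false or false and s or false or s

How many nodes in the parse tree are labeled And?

[Or [Or [Or [Or [And [Not false]]] or [And [And [Not false]] and [Not s]]] or [And [Not false]]] or [And [Not s]]]

5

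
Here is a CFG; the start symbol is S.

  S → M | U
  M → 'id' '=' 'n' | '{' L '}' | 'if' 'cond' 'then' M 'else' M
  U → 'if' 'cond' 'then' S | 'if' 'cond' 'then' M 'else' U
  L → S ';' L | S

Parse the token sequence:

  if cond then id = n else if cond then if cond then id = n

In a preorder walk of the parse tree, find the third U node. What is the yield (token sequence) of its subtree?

[S [U if cond then [M id = n] else [U if cond then [S [U if cond then [S [M id = n]]]]]]]

if cond then id = n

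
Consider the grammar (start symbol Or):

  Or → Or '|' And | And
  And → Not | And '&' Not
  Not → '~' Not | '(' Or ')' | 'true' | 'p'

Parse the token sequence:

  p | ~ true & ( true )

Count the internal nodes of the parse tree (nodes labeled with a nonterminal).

[Or [Or [And [Not p]]] | [And [And [Not ~ [Not true]]] & [Not ( [Or [And [Not true]]] )]]]

12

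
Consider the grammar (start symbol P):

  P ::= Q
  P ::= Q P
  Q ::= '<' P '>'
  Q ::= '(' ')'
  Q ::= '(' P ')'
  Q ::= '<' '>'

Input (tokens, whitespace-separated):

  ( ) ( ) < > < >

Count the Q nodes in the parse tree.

4

[P [Q ( )] [P [Q ( )] [P [Q < >] [P [Q < >]]]]]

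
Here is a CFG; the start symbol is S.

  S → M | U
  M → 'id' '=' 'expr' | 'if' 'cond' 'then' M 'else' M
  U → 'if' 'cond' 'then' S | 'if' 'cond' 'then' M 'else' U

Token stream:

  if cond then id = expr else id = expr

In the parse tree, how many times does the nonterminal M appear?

[S [M if cond then [M id = expr] else [M id = expr]]]

3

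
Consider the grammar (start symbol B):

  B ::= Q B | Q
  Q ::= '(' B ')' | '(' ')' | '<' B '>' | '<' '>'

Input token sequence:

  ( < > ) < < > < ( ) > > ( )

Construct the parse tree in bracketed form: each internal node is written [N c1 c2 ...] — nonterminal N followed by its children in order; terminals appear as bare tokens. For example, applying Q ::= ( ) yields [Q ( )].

[B [Q ( [B [Q < >]] )] [B [Q < [B [Q < >] [B [Q < [B [Q ( )]] >]]] >] [B [Q ( )]]]]

B
Q B
( B ) B
( Q ) B
( < > ) B
( < > ) Q B
( < > ) < B > B
( < > ) < Q B > B
( < > ) < < > B > B
( < > ) < < > Q > B
( < > ) < < > < B > > B
( < > ) < < > < Q > > B
( < > ) < < > < ( ) > > B
( < > ) < < > < ( ) > > Q
( < > ) < < > < ( ) > > ( )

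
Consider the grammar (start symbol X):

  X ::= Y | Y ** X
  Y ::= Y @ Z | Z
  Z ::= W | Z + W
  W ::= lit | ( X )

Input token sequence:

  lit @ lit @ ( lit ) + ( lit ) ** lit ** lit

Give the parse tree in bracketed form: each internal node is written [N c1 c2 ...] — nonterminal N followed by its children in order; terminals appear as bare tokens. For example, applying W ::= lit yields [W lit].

[X [Y [Y [Y [Z [W lit]]] @ [Z [W lit]]] @ [Z [Z [W ( [X [Y [Z [W lit]]]] )]] + [W ( [X [Y [Z [W lit]]]] )]]] ** [X [Y [Z [W lit]]] ** [X [Y [Z [W lit]]]]]]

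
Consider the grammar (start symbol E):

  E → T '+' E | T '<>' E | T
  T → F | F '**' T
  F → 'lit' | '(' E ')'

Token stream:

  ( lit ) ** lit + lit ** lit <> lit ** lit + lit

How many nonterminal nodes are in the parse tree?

[E [T [F ( [E [T [F lit]]] )] ** [T [F lit]]] + [E [T [F lit] ** [T [F lit]]] <> [E [T [F lit] ** [T [F lit]]] + [E [T [F lit]]]]]]

21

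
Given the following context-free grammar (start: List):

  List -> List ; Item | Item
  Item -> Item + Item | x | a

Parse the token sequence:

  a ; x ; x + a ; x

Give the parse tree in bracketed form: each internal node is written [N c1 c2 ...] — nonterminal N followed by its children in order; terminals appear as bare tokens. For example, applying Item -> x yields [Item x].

[List [List [List [List [Item a]] ; [Item x]] ; [Item [Item x] + [Item a]]] ; [Item x]]

List
List ; Item
List ; Item ; Item
List ; Item ; Item ; Item
Item ; Item ; Item ; Item
a ; Item ; Item ; Item
a ; x ; Item ; Item
a ; x ; Item + Item ; Item
a ; x ; x + Item ; Item
a ; x ; x + a ; Item
a ; x ; x + a ; x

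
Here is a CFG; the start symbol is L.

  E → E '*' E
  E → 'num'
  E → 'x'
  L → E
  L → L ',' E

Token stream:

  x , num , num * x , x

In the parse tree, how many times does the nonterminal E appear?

[L [L [L [L [E x]] , [E num]] , [E [E num] * [E x]]] , [E x]]

6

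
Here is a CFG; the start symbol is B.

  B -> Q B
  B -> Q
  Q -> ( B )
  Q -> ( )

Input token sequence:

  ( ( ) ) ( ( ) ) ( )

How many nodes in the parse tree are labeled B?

[B [Q ( [B [Q ( )]] )] [B [Q ( [B [Q ( )]] )] [B [Q ( )]]]]

5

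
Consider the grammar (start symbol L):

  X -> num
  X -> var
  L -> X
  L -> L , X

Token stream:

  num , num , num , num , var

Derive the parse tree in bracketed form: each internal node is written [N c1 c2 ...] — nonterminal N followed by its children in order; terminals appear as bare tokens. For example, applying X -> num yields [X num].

L
L , X
L , X , X
L , X , X , X
L , X , X , X , X
X , X , X , X , X
num , X , X , X , X
num , num , X , X , X
num , num , num , X , X
num , num , num , num , X
num , num , num , num , var

[L [L [L [L [L [X num]] , [X num]] , [X num]] , [X num]] , [X var]]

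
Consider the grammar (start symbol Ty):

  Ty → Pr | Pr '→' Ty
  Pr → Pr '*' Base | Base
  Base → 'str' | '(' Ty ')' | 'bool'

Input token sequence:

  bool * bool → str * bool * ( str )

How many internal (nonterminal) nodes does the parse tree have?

15

[Ty [Pr [Pr [Base bool]] * [Base bool]] → [Ty [Pr [Pr [Pr [Base str]] * [Base bool]] * [Base ( [Ty [Pr [Base str]]] )]]]]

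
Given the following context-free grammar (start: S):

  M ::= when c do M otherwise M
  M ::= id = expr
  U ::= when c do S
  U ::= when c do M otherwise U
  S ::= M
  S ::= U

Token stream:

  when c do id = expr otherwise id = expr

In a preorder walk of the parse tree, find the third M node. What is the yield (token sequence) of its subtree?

[S [M when c do [M id = expr] otherwise [M id = expr]]]

id = expr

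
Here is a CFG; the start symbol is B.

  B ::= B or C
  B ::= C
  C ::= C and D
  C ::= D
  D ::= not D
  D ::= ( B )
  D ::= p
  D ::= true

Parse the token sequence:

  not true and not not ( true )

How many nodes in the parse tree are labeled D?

[B [C [C [D not [D true]]] and [D not [D not [D ( [B [C [D true]]] )]]]]]

6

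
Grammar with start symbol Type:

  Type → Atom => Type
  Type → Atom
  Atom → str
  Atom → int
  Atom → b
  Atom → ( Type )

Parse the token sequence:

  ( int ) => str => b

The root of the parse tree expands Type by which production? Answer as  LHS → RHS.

[Type [Atom ( [Type [Atom int]] )] => [Type [Atom str] => [Type [Atom b]]]]

Type → Atom => Type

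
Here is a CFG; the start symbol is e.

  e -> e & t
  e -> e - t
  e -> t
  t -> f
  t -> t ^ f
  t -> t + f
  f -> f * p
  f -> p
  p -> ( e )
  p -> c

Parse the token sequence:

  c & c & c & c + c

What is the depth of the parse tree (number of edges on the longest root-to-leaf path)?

7

[e [e [e [e [t [f [p c]]]] & [t [f [p c]]]] & [t [f [p c]]]] & [t [t [f [p c]]] + [f [p c]]]]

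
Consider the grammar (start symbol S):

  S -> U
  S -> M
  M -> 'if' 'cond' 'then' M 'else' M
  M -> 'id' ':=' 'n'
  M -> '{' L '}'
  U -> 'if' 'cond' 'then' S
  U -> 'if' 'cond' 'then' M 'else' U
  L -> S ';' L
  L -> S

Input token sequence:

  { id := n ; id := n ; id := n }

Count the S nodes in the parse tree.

[S [M { [L [S [M id := n]] ; [L [S [M id := n]] ; [L [S [M id := n]]]]] }]]

4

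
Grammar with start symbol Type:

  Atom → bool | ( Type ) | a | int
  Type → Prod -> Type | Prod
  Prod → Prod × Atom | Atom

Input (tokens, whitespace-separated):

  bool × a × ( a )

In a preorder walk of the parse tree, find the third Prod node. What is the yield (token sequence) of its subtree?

[Type [Prod [Prod [Prod [Atom bool]] × [Atom a]] × [Atom ( [Type [Prod [Atom a]]] )]]]

bool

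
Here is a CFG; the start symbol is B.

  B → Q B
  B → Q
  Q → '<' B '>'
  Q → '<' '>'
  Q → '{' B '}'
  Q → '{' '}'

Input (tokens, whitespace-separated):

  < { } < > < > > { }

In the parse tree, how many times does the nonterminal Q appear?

[B [Q < [B [Q { }] [B [Q < >] [B [Q < >]]]] >] [B [Q { }]]]

5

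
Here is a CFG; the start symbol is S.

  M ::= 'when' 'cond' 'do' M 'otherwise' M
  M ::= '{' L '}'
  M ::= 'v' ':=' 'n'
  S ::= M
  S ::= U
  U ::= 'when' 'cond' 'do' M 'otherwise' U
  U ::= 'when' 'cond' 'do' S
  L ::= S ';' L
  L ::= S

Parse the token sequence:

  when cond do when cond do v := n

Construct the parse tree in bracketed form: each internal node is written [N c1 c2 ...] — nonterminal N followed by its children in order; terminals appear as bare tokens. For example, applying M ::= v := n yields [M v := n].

S
U
when cond do S
when cond do U
when cond do when cond do S
when cond do when cond do M
when cond do when cond do v := n

[S [U when cond do [S [U when cond do [S [M v := n]]]]]]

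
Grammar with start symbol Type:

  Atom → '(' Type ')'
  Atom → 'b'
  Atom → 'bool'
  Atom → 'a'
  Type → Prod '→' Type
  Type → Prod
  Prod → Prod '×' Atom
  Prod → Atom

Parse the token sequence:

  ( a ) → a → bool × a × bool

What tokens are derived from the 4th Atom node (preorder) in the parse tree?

[Type [Prod [Atom ( [Type [Prod [Atom a]]] )]] → [Type [Prod [Atom a]] → [Type [Prod [Prod [Prod [Atom bool]] × [Atom a]] × [Atom bool]]]]]

bool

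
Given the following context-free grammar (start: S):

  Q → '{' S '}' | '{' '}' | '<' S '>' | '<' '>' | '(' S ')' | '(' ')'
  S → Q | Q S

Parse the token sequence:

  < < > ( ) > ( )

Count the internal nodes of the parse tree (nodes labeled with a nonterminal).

[S [Q < [S [Q < >] [S [Q ( )]]] >] [S [Q ( )]]]

8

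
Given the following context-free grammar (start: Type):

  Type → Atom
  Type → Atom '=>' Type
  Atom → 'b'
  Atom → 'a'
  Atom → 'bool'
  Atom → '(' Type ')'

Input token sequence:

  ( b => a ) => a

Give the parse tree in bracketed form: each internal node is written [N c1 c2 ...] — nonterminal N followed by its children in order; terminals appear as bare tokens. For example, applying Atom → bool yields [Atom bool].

[Type [Atom ( [Type [Atom b] => [Type [Atom a]]] )] => [Type [Atom a]]]

Type
Atom => Type
( Type ) => Type
( Atom => Type ) => Type
( b => Type ) => Type
( b => Atom ) => Type
( b => a ) => Type
( b => a ) => Atom
( b => a ) => a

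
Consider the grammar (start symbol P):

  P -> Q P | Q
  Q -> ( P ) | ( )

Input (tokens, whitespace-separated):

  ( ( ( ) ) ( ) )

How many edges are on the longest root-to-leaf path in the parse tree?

6

[P [Q ( [P [Q ( [P [Q ( )]] )] [P [Q ( )]]] )]]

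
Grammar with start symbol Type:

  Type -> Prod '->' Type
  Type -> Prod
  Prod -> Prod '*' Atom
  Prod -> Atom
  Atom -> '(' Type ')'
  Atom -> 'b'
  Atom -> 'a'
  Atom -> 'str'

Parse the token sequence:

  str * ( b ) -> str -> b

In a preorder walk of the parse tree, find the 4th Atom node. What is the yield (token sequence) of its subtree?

str

[Type [Prod [Prod [Atom str]] * [Atom ( [Type [Prod [Atom b]]] )]] -> [Type [Prod [Atom str]] -> [Type [Prod [Atom b]]]]]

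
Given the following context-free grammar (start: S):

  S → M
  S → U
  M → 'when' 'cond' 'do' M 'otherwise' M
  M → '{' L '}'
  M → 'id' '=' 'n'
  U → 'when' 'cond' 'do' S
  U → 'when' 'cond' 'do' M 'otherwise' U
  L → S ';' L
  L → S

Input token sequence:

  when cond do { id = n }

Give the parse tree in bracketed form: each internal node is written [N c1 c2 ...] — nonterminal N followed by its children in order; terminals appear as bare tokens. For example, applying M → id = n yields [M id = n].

S
U
when cond do S
when cond do M
when cond do { L }
when cond do { S }
when cond do { M }
when cond do { id = n }

[S [U when cond do [S [M { [L [S [M id = n]]] }]]]]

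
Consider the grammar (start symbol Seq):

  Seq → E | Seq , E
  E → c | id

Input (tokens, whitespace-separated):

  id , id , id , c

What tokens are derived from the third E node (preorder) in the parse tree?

id

[Seq [Seq [Seq [Seq [E id]] , [E id]] , [E id]] , [E c]]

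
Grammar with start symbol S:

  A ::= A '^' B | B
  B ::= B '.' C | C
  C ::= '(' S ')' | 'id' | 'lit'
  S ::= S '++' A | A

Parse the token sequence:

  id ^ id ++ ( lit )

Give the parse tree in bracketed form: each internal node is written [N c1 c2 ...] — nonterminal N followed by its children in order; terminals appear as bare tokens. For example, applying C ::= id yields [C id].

S
S ++ A
A ++ A
A ^ B ++ A
B ^ B ++ A
C ^ B ++ A
id ^ B ++ A
id ^ C ++ A
id ^ id ++ A
id ^ id ++ B
id ^ id ++ C
id ^ id ++ ( S )
id ^ id ++ ( A )
id ^ id ++ ( B )
id ^ id ++ ( C )
id ^ id ++ ( lit )

[S [S [A [A [B [C id]]] ^ [B [C id]]]] ++ [A [B [C ( [S [A [B [C lit]]]] )]]]]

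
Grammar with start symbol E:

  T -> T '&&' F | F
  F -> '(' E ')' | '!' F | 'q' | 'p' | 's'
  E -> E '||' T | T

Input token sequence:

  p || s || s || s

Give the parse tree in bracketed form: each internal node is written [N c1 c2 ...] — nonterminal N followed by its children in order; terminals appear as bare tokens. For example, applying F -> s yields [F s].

[E [E [E [E [T [F p]]] || [T [F s]]] || [T [F s]]] || [T [F s]]]

E
E || T
E || T || T
E || T || T || T
T || T || T || T
F || T || T || T
p || T || T || T
p || F || T || T
p || s || T || T
p || s || F || T
p || s || s || T
p || s || s || F
p || s || s || s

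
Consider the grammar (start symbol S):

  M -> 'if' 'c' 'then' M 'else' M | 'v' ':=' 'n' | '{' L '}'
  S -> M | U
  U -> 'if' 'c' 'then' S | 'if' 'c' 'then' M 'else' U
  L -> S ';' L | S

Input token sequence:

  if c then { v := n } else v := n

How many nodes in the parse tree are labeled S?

2

[S [M if c then [M { [L [S [M v := n]]] }] else [M v := n]]]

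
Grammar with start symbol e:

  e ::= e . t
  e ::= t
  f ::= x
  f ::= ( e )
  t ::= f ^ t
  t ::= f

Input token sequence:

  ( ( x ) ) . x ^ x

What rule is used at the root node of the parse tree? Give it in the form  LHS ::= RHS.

e ::= e . t

[e [e [t [f ( [e [t [f ( [e [t [f x]]] )]]] )]]] . [t [f x] ^ [t [f x]]]]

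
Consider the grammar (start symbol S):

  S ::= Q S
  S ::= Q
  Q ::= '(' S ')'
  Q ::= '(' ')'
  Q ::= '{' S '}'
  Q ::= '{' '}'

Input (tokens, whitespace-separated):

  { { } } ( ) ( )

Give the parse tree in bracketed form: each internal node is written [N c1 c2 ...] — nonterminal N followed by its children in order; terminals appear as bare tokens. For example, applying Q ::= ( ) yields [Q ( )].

[S [Q { [S [Q { }]] }] [S [Q ( )] [S [Q ( )]]]]

S
Q S
{ S } S
{ Q } S
{ { } } S
{ { } } Q S
{ { } } ( ) S
{ { } } ( ) Q
{ { } } ( ) ( )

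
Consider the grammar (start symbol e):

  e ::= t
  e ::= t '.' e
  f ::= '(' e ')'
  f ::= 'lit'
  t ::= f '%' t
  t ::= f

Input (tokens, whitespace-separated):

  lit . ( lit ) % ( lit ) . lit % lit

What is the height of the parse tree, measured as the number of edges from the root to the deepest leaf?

8

[e [t [f lit]] . [e [t [f ( [e [t [f lit]]] )] % [t [f ( [e [t [f lit]]] )]]] . [e [t [f lit] % [t [f lit]]]]]]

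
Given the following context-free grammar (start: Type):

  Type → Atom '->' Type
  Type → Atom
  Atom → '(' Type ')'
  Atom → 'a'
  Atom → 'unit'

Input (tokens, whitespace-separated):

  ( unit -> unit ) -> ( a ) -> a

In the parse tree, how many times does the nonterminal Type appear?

[Type [Atom ( [Type [Atom unit] -> [Type [Atom unit]]] )] -> [Type [Atom ( [Type [Atom a]] )] -> [Type [Atom a]]]]

6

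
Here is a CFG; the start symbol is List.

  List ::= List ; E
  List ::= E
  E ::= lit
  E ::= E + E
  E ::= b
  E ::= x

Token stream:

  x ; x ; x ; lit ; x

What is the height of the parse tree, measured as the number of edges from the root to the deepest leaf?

[List [List [List [List [List [E x]] ; [E x]] ; [E x]] ; [E lit]] ; [E x]]

6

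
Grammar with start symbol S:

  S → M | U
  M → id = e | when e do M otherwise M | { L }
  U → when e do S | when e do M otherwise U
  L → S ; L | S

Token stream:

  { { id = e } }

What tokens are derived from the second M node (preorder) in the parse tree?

{ id = e }

[S [M { [L [S [M { [L [S [M id = e]]] }]]] }]]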